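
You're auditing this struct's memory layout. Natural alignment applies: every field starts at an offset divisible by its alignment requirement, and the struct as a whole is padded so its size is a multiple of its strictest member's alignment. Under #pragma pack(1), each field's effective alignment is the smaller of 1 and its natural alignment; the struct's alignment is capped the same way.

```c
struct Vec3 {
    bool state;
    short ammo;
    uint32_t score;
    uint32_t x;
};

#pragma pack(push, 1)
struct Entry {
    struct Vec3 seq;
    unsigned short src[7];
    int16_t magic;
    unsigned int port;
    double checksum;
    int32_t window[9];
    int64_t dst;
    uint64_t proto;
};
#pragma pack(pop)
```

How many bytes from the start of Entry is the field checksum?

Vec3: state at 0 (size 1, align 1) → ends 1; pad 1 to align 2 for ammo; ammo at 2 (size 2, align 2) → ends 4; score at 4 (size 4, align 4) → ends 8; x at 8 (size 4, align 4) → ends 12; total 12 bytes, alignment 4
seq at 0 (size 12, align 1) → ends 12
src at 12 (size 14, align 1) → ends 26
magic at 26 (size 2, align 1) → ends 28
port at 28 (size 4, align 1) → ends 32
checksum at 32 (size 8, align 1) → ends 40

32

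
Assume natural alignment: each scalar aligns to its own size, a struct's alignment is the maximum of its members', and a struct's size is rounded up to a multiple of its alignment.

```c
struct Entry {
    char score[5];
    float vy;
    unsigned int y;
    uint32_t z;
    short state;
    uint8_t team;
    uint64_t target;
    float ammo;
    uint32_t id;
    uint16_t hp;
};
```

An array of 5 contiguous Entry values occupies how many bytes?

@0: score [5B, align 1] → 5
+3 pad (align 4)
@8: vy [4B, align 4] → 12
@12: y [4B, align 4] → 16
@16: z [4B, align 4] → 20
@20: state [2B, align 2] → 22
@22: team [1B, align 1] → 23
+1 pad (align 8)
@24: target [8B, align 8] → 32
@32: ammo [4B, align 4] → 36
@36: id [4B, align 4] → 40
@40: hp [2B, align 2] → 42
+6 tail pad (align 8)
size 48, align 8
array of 5: 5 × 48 = 240

240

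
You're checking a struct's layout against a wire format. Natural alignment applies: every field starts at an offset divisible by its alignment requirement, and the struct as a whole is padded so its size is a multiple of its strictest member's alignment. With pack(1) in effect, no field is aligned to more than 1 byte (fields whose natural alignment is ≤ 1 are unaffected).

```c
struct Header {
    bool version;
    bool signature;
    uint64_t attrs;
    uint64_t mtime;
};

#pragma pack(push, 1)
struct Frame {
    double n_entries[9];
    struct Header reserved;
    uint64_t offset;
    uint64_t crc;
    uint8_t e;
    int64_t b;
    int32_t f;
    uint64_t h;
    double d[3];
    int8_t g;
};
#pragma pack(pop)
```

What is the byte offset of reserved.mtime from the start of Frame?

88

Header: 0..1  version  (1B, 1-aligned); 1..2  signature  (1B, 1-aligned); 2..8  -- padding (6B); 8..16  attrs  (8B, 8-aligned); 16..24  mtime  (8B, 8-aligned); sizeof = 24, alignof = 8
0..72  n_entries  (72B, 1-aligned)
72..96  reserved  (24B, 1-aligned)
within Header: mtime at 16
72 + 16 = 88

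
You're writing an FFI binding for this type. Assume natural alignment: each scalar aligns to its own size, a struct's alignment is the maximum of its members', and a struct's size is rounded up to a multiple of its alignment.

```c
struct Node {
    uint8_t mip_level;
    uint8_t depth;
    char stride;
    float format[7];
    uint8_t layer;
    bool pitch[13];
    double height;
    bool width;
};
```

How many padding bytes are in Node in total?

10

0..1  mip_level  (1B, 1-aligned)
1..2  depth  (1B, 1-aligned)
2..3  stride  (1B, 1-aligned)
3..4  -- padding (1B)
4..32  format  (28B, 4-aligned)
32..33  layer  (1B, 1-aligned)
33..46  pitch  (13B, 1-aligned)
46..48  -- padding (2B)
48..56  height  (8B, 8-aligned)
56..57  width  (1B, 1-aligned)
57..64  -- tail padding (7B)
sizeof = 64, alignof = 8
data bytes 54, size 64 → padding 10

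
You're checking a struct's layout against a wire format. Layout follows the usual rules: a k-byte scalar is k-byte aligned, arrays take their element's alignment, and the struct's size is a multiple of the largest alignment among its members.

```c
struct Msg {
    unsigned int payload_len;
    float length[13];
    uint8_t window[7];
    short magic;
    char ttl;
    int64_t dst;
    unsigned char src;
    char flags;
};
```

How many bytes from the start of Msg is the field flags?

81

0..4  payload_len  (4B, 4-aligned)
4..56  length  (52B, 4-aligned)
56..63  window  (7B, 1-aligned)
63..64  -- padding (1B)
64..66  magic  (2B, 2-aligned)
66..67  ttl  (1B, 1-aligned)
67..72  -- padding (5B)
72..80  dst  (8B, 8-aligned)
80..81  src  (1B, 1-aligned)
81..82  flags  (1B, 1-aligned)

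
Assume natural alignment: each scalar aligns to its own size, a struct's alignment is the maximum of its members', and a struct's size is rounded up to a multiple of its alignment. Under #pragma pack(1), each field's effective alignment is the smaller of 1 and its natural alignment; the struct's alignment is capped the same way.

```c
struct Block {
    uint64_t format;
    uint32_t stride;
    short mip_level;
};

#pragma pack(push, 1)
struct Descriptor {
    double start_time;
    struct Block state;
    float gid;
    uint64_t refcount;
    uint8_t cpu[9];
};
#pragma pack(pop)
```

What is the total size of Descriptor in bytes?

45 bytes

Block: format at 0 (size 8, align 8) → ends 8; stride at 8 (size 4, align 4) → ends 12; mip_level at 12 (size 2, align 2) → ends 14; tail pad 2 to reach multiple of 8; total 16 bytes, alignment 8
start_time at 0 (size 8, align 1) → ends 8
state at 8 (size 16, align 1) → ends 24
gid at 24 (size 4, align 1) → ends 28
refcount at 28 (size 8, align 1) → ends 36
cpu at 36 (size 9, align 1) → ends 45
total 45 bytes, alignment 1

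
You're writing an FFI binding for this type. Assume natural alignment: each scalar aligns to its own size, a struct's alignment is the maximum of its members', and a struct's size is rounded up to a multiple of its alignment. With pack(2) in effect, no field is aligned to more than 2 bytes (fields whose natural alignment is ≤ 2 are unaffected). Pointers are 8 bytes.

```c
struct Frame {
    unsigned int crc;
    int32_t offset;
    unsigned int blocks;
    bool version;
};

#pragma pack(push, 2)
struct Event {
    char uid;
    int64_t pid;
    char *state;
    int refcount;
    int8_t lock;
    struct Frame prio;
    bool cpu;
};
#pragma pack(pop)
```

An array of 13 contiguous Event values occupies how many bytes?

546

Frame: @0: crc [4B, align 4] → 4; @4: offset [4B, align 4] → 8; @8: blocks [4B, align 4] → 12; @12: version [1B, align 1] → 13; +3 tail pad (align 4); size 16, align 4
@0: uid [1B, align 1] → 1
+1 pad (align 2)
@2: pid [8B, align 2] → 10
@10: state [8B, align 2] → 18
@18: refcount [4B, align 2] → 22
@22: lock [1B, align 1] → 23
+1 pad (align 2)
@24: prio [16B, align 2] → 40
@40: cpu [1B, align 1] → 41
+1 tail pad (align 2)
size 42, align 2
array of 13: 13 × 42 = 546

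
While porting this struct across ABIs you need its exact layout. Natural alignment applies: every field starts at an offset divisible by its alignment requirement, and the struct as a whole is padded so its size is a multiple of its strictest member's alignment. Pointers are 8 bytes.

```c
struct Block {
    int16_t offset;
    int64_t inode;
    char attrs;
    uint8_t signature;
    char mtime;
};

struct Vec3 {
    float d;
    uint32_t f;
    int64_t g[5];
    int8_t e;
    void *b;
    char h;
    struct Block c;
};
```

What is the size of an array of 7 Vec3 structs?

Block: offset at 0 (size 2, align 2) → ends 2; pad 6 to align 8 for inode; inode at 8 (size 8, align 8) → ends 16; attrs at 16 (size 1, align 1) → ends 17; signature at 17 (size 1, align 1) → ends 18; mtime at 18 (size 1, align 1) → ends 19; tail pad 5 to reach multiple of 8; total 24 bytes, alignment 8
d at 0 (size 4, align 4) → ends 4
f at 4 (size 4, align 4) → ends 8
g at 8 (size 40, align 8) → ends 48
e at 48 (size 1, align 1) → ends 49
pad 7 to align 8 for b
b at 56 (size 8, align 8) → ends 64
h at 64 (size 1, align 1) → ends 65
pad 7 to align 8 for c
c at 72 (size 24, align 8) → ends 96
total 96 bytes, alignment 8
array of 7: 7 × 96 = 672

672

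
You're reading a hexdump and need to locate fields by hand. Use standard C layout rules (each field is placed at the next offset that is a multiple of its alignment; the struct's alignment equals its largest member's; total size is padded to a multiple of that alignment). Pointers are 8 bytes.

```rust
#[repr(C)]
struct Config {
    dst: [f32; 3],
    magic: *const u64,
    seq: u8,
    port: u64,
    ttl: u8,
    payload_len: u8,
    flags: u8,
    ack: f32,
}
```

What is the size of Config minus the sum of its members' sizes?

12

dst at 0 (size 12, align 4) → ends 12
pad 4 to align 8 for magic
magic at 16 (size 8, align 8) → ends 24
seq at 24 (size 1, align 1) → ends 25
pad 7 to align 8 for port
port at 32 (size 8, align 8) → ends 40
ttl at 40 (size 1, align 1) → ends 41
payload_len at 41 (size 1, align 1) → ends 42
flags at 42 (size 1, align 1) → ends 43
pad 1 to align 4 for ack
ack at 44 (size 4, align 4) → ends 48
total 48 bytes, alignment 8
data bytes 36, size 48 → padding 12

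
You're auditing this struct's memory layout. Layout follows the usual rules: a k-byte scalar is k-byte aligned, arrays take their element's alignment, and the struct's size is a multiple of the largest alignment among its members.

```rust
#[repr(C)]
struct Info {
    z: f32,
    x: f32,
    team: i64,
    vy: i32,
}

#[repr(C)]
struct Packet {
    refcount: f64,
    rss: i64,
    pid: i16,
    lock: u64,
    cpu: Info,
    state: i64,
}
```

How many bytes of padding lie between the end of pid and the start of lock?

6

Info: z at 0 (size 4, align 4) → ends 4; x at 4 (size 4, align 4) → ends 8; team at 8 (size 8, align 8) → ends 16; vy at 16 (size 4, align 4) → ends 20; tail pad 4 to reach multiple of 8; total 24 bytes, alignment 8
refcount at 0 (size 8, align 8) → ends 8
rss at 8 (size 8, align 8) → ends 16
pid at 16 (size 2, align 2) → ends 18
pad 6 to align 8 for lock
lock at 24 (size 8, align 8) → ends 32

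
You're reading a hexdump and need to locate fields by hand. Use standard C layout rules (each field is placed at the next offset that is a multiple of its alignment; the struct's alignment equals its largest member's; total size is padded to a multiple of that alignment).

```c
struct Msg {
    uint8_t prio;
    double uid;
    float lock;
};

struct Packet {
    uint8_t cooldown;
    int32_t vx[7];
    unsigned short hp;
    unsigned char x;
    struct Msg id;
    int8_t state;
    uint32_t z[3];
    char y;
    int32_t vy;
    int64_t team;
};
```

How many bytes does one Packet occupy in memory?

Msg: 0..1  prio  (1B, 1-aligned); 1..8  -- padding (7B); 8..16  uid  (8B, 8-aligned); 16..20  lock  (4B, 4-aligned); 20..24  -- tail padding (4B); sizeof = 24, alignof = 8
0..1  cooldown  (1B, 1-aligned)
1..4  -- padding (3B)
4..32  vx  (28B, 4-aligned)
32..34  hp  (2B, 2-aligned)
34..35  x  (1B, 1-aligned)
35..40  -- padding (5B)
40..64  id  (24B, 8-aligned)
64..65  state  (1B, 1-aligned)
65..68  -- padding (3B)
68..80  z  (12B, 4-aligned)
80..81  y  (1B, 1-aligned)
81..84  -- padding (3B)
84..88  vy  (4B, 4-aligned)
88..96  team  (8B, 8-aligned)
sizeof = 96, alignof = 8

96 bytes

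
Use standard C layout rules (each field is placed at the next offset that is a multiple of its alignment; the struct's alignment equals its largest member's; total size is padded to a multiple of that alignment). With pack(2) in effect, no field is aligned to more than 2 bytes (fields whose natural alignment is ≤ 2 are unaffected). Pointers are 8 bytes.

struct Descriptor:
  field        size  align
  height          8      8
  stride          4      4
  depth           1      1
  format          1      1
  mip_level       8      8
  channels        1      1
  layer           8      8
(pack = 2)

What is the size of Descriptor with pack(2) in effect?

32

@0: height [8B, align 2] → 8
@8: stride [4B, align 2] → 12
@12: depth [1B, align 1] → 13
@13: format [1B, align 1] → 14
@14: mip_level [8B, align 2] → 22
@22: channels [1B, align 1] → 23
+1 pad (align 2)
@24: layer [8B, align 2] → 32
size 32, align 2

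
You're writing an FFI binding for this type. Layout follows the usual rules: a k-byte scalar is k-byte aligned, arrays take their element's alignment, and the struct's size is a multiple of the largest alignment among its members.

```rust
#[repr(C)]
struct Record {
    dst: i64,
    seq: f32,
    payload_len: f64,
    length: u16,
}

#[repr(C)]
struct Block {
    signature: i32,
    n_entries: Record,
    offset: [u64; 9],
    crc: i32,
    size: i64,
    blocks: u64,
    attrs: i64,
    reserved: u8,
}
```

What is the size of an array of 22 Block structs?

3344

Record: dst at 0 (size 8, align 8) → ends 8; seq at 8 (size 4, align 4) → ends 12; pad 4 to align 8 for payload_len; payload_len at 16 (size 8, align 8) → ends 24; length at 24 (size 2, align 2) → ends 26; tail pad 6 to reach multiple of 8; total 32 bytes, alignment 8
signature at 0 (size 4, align 4) → ends 4
pad 4 to align 8 for n_entries
n_entries at 8 (size 32, align 8) → ends 40
offset at 40 (size 72, align 8) → ends 112
crc at 112 (size 4, align 4) → ends 116
pad 4 to align 8 for size
size at 120 (size 8, align 8) → ends 128
blocks at 128 (size 8, align 8) → ends 136
attrs at 136 (size 8, align 8) → ends 144
reserved at 144 (size 1, align 1) → ends 145
tail pad 7 to reach multiple of 8
total 152 bytes, alignment 8
array of 22: 22 × 152 = 3344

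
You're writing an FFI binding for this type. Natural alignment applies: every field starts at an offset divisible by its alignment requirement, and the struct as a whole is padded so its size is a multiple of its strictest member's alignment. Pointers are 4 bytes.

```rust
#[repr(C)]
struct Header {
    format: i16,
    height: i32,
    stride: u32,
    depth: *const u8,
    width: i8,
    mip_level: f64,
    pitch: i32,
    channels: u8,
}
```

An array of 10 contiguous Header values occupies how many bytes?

format at 0 (size 2, align 2) → ends 2
pad 2 to align 4 for height
height at 4 (size 4, align 4) → ends 8
stride at 8 (size 4, align 4) → ends 12
depth at 12 (size 4, align 4) → ends 16
width at 16 (size 1, align 1) → ends 17
pad 7 to align 8 for mip_level
mip_level at 24 (size 8, align 8) → ends 32
pitch at 32 (size 4, align 4) → ends 36
channels at 36 (size 1, align 1) → ends 37
tail pad 3 to reach multiple of 8
total 40 bytes, alignment 8
array of 10: 10 × 40 = 400

400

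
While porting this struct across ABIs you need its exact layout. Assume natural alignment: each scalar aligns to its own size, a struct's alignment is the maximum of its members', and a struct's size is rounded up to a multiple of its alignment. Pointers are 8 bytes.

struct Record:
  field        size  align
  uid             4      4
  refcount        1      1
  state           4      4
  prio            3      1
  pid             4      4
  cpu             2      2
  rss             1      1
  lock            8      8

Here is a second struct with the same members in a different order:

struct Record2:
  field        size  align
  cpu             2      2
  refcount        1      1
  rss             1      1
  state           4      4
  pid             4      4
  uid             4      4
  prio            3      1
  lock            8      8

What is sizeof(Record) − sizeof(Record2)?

0

0..4  uid  (4B, 4-aligned)
4..5  refcount  (1B, 1-aligned)
5..8  -- padding (3B)
8..12  state  (4B, 4-aligned)
12..15  prio  (3B, 1-aligned)
15..16  -- padding (1B)
16..20  pid  (4B, 4-aligned)
20..22  cpu  (2B, 2-aligned)
22..23  rss  (1B, 1-aligned)
23..24  -- padding (1B)
24..32  lock  (8B, 8-aligned)
sizeof = 32, alignof = 8
— Record2 —
0..2  cpu  (2B, 2-aligned)
2..3  refcount  (1B, 1-aligned)
3..4  rss  (1B, 1-aligned)
4..8  state  (4B, 4-aligned)
8..12  pid  (4B, 4-aligned)
12..16  uid  (4B, 4-aligned)
16..19  prio  (3B, 1-aligned)
19..24  -- padding (5B)
24..32  lock  (8B, 8-aligned)
sizeof = 32, alignof = 8
32 − 32 = 0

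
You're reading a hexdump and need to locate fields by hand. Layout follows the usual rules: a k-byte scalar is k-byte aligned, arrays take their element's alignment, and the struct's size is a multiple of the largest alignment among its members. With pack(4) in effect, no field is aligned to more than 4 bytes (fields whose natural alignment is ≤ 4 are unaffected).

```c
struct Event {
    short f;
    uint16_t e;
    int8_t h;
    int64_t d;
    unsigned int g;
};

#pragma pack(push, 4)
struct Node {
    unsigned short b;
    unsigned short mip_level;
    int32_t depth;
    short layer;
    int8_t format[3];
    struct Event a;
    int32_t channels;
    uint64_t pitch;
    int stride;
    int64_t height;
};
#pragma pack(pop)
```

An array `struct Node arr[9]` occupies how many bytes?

Event: 0..2  f  (2B, 2-aligned); 2..4  e  (2B, 2-aligned); 4..5  h  (1B, 1-aligned); 5..8  -- padding (3B); 8..16  d  (8B, 8-aligned); 16..20  g  (4B, 4-aligned); 20..24  -- tail padding (4B); sizeof = 24, alignof = 8
0..2  b  (2B, 2-aligned)
2..4  mip_level  (2B, 2-aligned)
4..8  depth  (4B, 4-aligned)
8..10  layer  (2B, 2-aligned)
10..13  format  (3B, 1-aligned)
13..16  -- padding (3B)
16..40  a  (24B, 4-aligned)
40..44  channels  (4B, 4-aligned)
44..52  pitch  (8B, 4-aligned)
52..56  stride  (4B, 4-aligned)
56..64  height  (8B, 4-aligned)
sizeof = 64, alignof = 4
array of 9: 9 × 64 = 576

576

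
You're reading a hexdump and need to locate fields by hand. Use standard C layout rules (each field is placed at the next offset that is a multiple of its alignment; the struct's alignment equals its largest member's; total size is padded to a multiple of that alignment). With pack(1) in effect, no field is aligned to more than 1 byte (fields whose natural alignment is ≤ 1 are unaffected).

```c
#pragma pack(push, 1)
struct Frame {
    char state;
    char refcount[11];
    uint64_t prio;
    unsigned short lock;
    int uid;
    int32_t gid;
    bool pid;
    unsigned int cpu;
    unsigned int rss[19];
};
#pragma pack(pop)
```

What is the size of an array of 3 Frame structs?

0..1  state  (1B, 1-aligned)
1..12  refcount  (11B, 1-aligned)
12..20  prio  (8B, 1-aligned)
20..22  lock  (2B, 1-aligned)
22..26  uid  (4B, 1-aligned)
26..30  gid  (4B, 1-aligned)
30..31  pid  (1B, 1-aligned)
31..35  cpu  (4B, 1-aligned)
35..111  rss  (76B, 1-aligned)
sizeof = 111, alignof = 1
array of 3: 3 × 111 = 333

333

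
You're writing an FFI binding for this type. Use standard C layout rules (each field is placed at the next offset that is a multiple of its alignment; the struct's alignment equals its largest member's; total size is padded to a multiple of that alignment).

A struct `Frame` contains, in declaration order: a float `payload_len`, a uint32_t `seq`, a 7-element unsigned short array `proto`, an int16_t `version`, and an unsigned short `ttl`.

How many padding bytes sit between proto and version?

0

0..4  payload_len  (4B, 4-aligned)
4..8  seq  (4B, 4-aligned)
8..22  proto  (14B, 2-aligned)
22..24  version  (2B, 2-aligned)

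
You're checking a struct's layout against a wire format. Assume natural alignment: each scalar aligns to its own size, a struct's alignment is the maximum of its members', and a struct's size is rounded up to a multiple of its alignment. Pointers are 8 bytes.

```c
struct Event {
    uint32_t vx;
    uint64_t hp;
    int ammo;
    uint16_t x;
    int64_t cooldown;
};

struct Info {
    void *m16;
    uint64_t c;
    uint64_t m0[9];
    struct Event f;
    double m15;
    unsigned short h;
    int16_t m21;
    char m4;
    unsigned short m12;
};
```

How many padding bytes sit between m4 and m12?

Event: 0..4  vx  (4B, 4-aligned); 4..8  -- padding (4B); 8..16  hp  (8B, 8-aligned); 16..20  ammo  (4B, 4-aligned); 20..22  x  (2B, 2-aligned); 22..24  -- padding (2B); 24..32  cooldown  (8B, 8-aligned); sizeof = 32, alignof = 8
0..8  m16  (8B, 8-aligned)
8..16  c  (8B, 8-aligned)
16..88  m0  (72B, 8-aligned)
88..120  f  (32B, 8-aligned)
120..128  m15  (8B, 8-aligned)
128..130  h  (2B, 2-aligned)
130..132  m21  (2B, 2-aligned)
132..133  m4  (1B, 1-aligned)
133..134  -- padding (1B)
134..136  m12  (2B, 2-aligned)

1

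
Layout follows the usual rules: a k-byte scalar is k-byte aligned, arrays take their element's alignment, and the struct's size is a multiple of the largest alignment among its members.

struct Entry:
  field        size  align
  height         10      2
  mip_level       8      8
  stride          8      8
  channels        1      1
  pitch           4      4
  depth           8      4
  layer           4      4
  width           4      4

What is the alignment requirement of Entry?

member alignments: height=2, mip_level=8, stride=8, channels=1, pitch=4, depth=4, layer=4, width=4
max = 8

8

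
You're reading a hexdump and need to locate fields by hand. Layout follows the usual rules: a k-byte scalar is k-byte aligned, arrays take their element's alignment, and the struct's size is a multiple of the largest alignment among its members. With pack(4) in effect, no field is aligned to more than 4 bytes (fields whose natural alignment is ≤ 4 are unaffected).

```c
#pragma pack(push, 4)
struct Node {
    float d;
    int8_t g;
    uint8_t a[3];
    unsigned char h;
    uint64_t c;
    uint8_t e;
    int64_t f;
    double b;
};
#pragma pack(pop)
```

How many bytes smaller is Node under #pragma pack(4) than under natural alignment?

8

natural layout:
  @0: d [4B, align 4] → 4
  @4: g [1B, align 1] → 5
  @5: a [3B, align 1] → 8
  @8: h [1B, align 1] → 9
  +7 pad (align 8)
  @16: c [8B, align 8] → 24
  @24: e [1B, align 1] → 25
  +7 pad (align 8)
  @32: f [8B, align 8] → 40
  @40: b [8B, align 8] → 48
  size 48, align 8
packed(4) layout:
  @0: d [4B, align 4] → 4
  @4: g [1B, align 1] → 5
  @5: a [3B, align 1] → 8
  @8: h [1B, align 1] → 9
  +3 pad (align 4)
  @12: c [8B, align 4] → 20
  @20: e [1B, align 1] → 21
  +3 pad (align 4)
  @24: f [8B, align 4] → 32
  @32: b [8B, align 4] → 40
  size 40, align 4
48 − 40 = 8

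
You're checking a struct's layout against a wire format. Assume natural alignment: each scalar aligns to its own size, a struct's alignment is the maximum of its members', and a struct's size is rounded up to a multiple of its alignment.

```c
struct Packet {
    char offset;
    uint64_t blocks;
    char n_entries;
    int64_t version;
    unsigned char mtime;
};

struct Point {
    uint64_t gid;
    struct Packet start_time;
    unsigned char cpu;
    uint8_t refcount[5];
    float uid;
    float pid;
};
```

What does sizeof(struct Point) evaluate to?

64

Packet: offset at 0 (size 1, align 1) → ends 1; pad 7 to align 8 for blocks; blocks at 8 (size 8, align 8) → ends 16; n_entries at 16 (size 1, align 1) → ends 17; pad 7 to align 8 for version; version at 24 (size 8, align 8) → ends 32; mtime at 32 (size 1, align 1) → ends 33; tail pad 7 to reach multiple of 8; total 40 bytes, alignment 8
gid at 0 (size 8, align 8) → ends 8
start_time at 8 (size 40, align 8) → ends 48
cpu at 48 (size 1, align 1) → ends 49
refcount at 49 (size 5, align 1) → ends 54
pad 2 to align 4 for uid
uid at 56 (size 4, align 4) → ends 60
pid at 60 (size 4, align 4) → ends 64
total 64 bytes, alignment 8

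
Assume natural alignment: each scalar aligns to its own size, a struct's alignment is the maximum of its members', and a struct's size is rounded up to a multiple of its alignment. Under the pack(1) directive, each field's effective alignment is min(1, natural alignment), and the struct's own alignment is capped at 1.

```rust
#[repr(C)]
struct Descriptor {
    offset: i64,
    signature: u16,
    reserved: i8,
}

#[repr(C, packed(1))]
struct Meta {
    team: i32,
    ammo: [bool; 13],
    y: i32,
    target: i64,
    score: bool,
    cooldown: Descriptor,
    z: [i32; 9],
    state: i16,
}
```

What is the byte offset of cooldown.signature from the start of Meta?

Descriptor: 0..8  offset  (8B, 8-aligned); 8..10  signature  (2B, 2-aligned); 10..11  reserved  (1B, 1-aligned); 11..16  -- tail padding (5B); sizeof = 16, alignof = 8
0..4  team  (4B, 1-aligned)
4..17  ammo  (13B, 1-aligned)
17..21  y  (4B, 1-aligned)
21..29  target  (8B, 1-aligned)
29..30  score  (1B, 1-aligned)
30..46  cooldown  (16B, 1-aligned)
within Descriptor: signature at 8
30 + 8 = 38

38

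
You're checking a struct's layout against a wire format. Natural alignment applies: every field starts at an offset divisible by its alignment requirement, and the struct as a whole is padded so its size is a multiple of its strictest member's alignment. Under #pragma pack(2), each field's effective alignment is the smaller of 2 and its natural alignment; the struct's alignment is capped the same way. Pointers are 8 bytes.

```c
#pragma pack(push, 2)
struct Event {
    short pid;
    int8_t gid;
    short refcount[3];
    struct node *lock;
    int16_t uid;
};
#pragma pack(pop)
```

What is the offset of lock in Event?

10

0..2  pid  (2B, 2-aligned)
2..3  gid  (1B, 1-aligned)
3..4  -- padding (1B)
4..10  refcount  (6B, 2-aligned)
10..18  lock  (8B, 2-aligned)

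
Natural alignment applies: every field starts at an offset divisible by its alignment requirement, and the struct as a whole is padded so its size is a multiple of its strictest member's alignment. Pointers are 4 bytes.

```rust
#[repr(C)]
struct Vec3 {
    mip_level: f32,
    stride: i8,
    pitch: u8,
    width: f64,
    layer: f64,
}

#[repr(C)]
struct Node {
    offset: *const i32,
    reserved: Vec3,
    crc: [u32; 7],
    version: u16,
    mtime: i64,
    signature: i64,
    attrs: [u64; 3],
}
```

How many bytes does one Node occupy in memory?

104 bytes

Vec3: 0..4  mip_level  (4B, 4-aligned); 4..5  stride  (1B, 1-aligned); 5..6  pitch  (1B, 1-aligned); 6..8  -- padding (2B); 8..16  width  (8B, 8-aligned); 16..24  layer  (8B, 8-aligned); sizeof = 24, alignof = 8
0..4  offset  (4B, 4-aligned)
4..8  -- padding (4B)
8..32  reserved  (24B, 8-aligned)
32..60  crc  (28B, 4-aligned)
60..62  version  (2B, 2-aligned)
62..64  -- padding (2B)
64..72  mtime  (8B, 8-aligned)
72..80  signature  (8B, 8-aligned)
80..104  attrs  (24B, 8-aligned)
sizeof = 104, alignof = 8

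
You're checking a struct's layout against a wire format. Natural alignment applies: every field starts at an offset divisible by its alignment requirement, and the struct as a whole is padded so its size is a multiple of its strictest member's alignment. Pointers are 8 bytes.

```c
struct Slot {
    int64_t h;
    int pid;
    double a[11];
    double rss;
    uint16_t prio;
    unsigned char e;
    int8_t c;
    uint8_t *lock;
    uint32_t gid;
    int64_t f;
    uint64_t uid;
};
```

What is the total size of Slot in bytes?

152

@0: h [8B, align 8] → 8
@8: pid [4B, align 4] → 12
+4 pad (align 8)
@16: a [88B, align 8] → 104
@104: rss [8B, align 8] → 112
@112: prio [2B, align 2] → 114
@114: e [1B, align 1] → 115
@115: c [1B, align 1] → 116
+4 pad (align 8)
@120: lock [8B, align 8] → 128
@128: gid [4B, align 4] → 132
+4 pad (align 8)
@136: f [8B, align 8] → 144
@144: uid [8B, align 8] → 152
size 152, align 8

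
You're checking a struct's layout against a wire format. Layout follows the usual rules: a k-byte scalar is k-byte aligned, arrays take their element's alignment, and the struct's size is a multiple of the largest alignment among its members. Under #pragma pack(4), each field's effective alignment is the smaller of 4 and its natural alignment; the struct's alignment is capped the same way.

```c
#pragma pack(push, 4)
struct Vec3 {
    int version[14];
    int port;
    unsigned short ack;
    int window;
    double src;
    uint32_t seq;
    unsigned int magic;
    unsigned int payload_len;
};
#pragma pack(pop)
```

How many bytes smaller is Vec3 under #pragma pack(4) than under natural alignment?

8

natural layout:
  0..56  version  (56B, 4-aligned)
  56..60  port  (4B, 4-aligned)
  60..62  ack  (2B, 2-aligned)
  62..64  -- padding (2B)
  64..68  window  (4B, 4-aligned)
  68..72  -- padding (4B)
  72..80  src  (8B, 8-aligned)
  80..84  seq  (4B, 4-aligned)
  84..88  magic  (4B, 4-aligned)
  88..92  payload_len  (4B, 4-aligned)
  92..96  -- tail padding (4B)
  sizeof = 96, alignof = 8
packed(4) layout:
  0..56  version  (56B, 4-aligned)
  56..60  port  (4B, 4-aligned)
  60..62  ack  (2B, 2-aligned)
  62..64  -- padding (2B)
  64..68  window  (4B, 4-aligned)
  68..76  src  (8B, 4-aligned)
  76..80  seq  (4B, 4-aligned)
  80..84  magic  (4B, 4-aligned)
  84..88  payload_len  (4B, 4-aligned)
  sizeof = 88, alignof = 4
96 − 88 = 8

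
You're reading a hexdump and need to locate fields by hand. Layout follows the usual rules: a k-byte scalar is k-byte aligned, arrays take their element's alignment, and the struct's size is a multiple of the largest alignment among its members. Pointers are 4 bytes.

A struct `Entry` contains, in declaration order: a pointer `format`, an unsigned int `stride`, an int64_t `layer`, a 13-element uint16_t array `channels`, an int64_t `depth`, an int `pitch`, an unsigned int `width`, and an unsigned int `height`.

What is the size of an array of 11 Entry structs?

792

format at 0 (size 4, align 4) → ends 4
stride at 4 (size 4, align 4) → ends 8
layer at 8 (size 8, align 8) → ends 16
channels at 16 (size 26, align 2) → ends 42
pad 6 to align 8 for depth
depth at 48 (size 8, align 8) → ends 56
pitch at 56 (size 4, align 4) → ends 60
width at 60 (size 4, align 4) → ends 64
height at 64 (size 4, align 4) → ends 68
tail pad 4 to reach multiple of 8
total 72 bytes, alignment 8
array of 11: 11 × 72 = 792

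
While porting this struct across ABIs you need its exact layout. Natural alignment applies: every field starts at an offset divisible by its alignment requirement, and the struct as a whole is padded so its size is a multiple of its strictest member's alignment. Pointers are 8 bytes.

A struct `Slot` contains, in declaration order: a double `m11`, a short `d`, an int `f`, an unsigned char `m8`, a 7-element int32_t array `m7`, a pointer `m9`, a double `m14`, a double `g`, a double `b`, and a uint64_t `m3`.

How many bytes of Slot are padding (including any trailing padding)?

0..8  m11  (8B, 8-aligned)
8..10  d  (2B, 2-aligned)
10..12  -- padding (2B)
12..16  f  (4B, 4-aligned)
16..17  m8  (1B, 1-aligned)
17..20  -- padding (3B)
20..48  m7  (28B, 4-aligned)
48..56  m9  (8B, 8-aligned)
56..64  m14  (8B, 8-aligned)
64..72  g  (8B, 8-aligned)
72..80  b  (8B, 8-aligned)
80..88  m3  (8B, 8-aligned)
sizeof = 88, alignof = 8
data bytes 83, size 88 → padding 5

5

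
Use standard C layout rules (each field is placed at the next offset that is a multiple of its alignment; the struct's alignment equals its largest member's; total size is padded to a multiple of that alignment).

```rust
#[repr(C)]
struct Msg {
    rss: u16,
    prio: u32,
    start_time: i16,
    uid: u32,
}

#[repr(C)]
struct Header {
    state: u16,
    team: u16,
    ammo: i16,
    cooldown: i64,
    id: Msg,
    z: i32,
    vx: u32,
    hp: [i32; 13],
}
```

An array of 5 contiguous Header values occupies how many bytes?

Msg: @0: rss [2B, align 2] → 2; +2 pad (align 4); @4: prio [4B, align 4] → 8; @8: start_time [2B, align 2] → 10; +2 pad (align 4); @12: uid [4B, align 4] → 16; size 16, align 4
@0: state [2B, align 2] → 2
@2: team [2B, align 2] → 4
@4: ammo [2B, align 2] → 6
+2 pad (align 8)
@8: cooldown [8B, align 8] → 16
@16: id [16B, align 4] → 32
@32: z [4B, align 4] → 36
@36: vx [4B, align 4] → 40
@40: hp [52B, align 4] → 92
+4 tail pad (align 8)
size 96, align 8
array of 5: 5 × 96 = 480

480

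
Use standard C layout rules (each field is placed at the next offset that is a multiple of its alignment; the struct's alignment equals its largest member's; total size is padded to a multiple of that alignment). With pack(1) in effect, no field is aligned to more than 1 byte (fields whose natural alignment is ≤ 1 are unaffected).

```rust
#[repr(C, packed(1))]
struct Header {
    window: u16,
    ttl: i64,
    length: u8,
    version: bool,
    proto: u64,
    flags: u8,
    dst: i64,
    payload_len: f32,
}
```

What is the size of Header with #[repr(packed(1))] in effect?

33

0..2  window  (2B, 1-aligned)
2..10  ttl  (8B, 1-aligned)
10..11  length  (1B, 1-aligned)
11..12  version  (1B, 1-aligned)
12..20  proto  (8B, 1-aligned)
20..21  flags  (1B, 1-aligned)
21..29  dst  (8B, 1-aligned)
29..33  payload_len  (4B, 1-aligned)
sizeof = 33, alignof = 1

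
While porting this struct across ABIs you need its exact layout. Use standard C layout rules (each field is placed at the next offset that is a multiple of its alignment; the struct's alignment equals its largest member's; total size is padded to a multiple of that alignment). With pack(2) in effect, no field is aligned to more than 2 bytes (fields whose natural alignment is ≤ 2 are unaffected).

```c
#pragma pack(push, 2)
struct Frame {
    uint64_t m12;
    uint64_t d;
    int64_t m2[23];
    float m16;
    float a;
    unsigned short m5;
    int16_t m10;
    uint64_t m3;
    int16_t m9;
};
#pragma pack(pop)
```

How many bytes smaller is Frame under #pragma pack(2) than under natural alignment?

10

natural layout:
  @0: m12 [8B, align 8] → 8
  @8: d [8B, align 8] → 16
  @16: m2 [184B, align 8] → 200
  @200: m16 [4B, align 4] → 204
  @204: a [4B, align 4] → 208
  @208: m5 [2B, align 2] → 210
  @210: m10 [2B, align 2] → 212
  +4 pad (align 8)
  @216: m3 [8B, align 8] → 224
  @224: m9 [2B, align 2] → 226
  +6 tail pad (align 8)
  size 232, align 8
packed(2) layout:
  @0: m12 [8B, align 2] → 8
  @8: d [8B, align 2] → 16
  @16: m2 [184B, align 2] → 200
  @200: m16 [4B, align 2] → 204
  @204: a [4B, align 2] → 208
  @208: m5 [2B, align 2] → 210
  @210: m10 [2B, align 2] → 212
  @212: m3 [8B, align 2] → 220
  @220: m9 [2B, align 2] → 222
  size 222, align 2
232 − 222 = 10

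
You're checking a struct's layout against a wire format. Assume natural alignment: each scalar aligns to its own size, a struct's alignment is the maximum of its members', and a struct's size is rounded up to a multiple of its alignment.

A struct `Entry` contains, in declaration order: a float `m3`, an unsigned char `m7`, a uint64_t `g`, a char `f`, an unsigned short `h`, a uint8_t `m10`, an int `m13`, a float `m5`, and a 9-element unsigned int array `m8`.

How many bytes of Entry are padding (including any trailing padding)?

11

@0: m3 [4B, align 4] → 4
@4: m7 [1B, align 1] → 5
+3 pad (align 8)
@8: g [8B, align 8] → 16
@16: f [1B, align 1] → 17
+1 pad (align 2)
@18: h [2B, align 2] → 20
@20: m10 [1B, align 1] → 21
+3 pad (align 4)
@24: m13 [4B, align 4] → 28
@28: m5 [4B, align 4] → 32
@32: m8 [36B, align 4] → 68
+4 tail pad (align 8)
size 72, align 8
data bytes 61, size 72 → padding 11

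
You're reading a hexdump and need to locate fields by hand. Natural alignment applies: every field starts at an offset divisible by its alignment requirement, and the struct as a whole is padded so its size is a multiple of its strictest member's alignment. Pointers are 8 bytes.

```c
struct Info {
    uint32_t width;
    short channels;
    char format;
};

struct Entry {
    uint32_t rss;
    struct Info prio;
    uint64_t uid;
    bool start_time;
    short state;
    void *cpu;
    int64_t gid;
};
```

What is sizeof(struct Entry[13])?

624

Info: width at 0 (size 4, align 4) → ends 4; channels at 4 (size 2, align 2) → ends 6; format at 6 (size 1, align 1) → ends 7; tail pad 1 to reach multiple of 4; total 8 bytes, alignment 4
rss at 0 (size 4, align 4) → ends 4
prio at 4 (size 8, align 4) → ends 12
pad 4 to align 8 for uid
uid at 16 (size 8, align 8) → ends 24
start_time at 24 (size 1, align 1) → ends 25
pad 1 to align 2 for state
state at 26 (size 2, align 2) → ends 28
pad 4 to align 8 for cpu
cpu at 32 (size 8, align 8) → ends 40
gid at 40 (size 8, align 8) → ends 48
total 48 bytes, alignment 8
array of 13: 13 × 48 = 624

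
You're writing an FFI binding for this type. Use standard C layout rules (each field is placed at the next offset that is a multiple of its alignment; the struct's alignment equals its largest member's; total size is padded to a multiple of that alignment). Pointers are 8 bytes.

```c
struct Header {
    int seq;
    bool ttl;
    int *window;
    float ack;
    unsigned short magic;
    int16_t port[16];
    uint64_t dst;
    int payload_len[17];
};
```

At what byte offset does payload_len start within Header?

0..4  seq  (4B, 4-aligned)
4..5  ttl  (1B, 1-aligned)
5..8  -- padding (3B)
8..16  window  (8B, 8-aligned)
16..20  ack  (4B, 4-aligned)
20..22  magic  (2B, 2-aligned)
22..54  port  (32B, 2-aligned)
54..56  -- padding (2B)
56..64  dst  (8B, 8-aligned)
64..132  payload_len  (68B, 4-aligned)

64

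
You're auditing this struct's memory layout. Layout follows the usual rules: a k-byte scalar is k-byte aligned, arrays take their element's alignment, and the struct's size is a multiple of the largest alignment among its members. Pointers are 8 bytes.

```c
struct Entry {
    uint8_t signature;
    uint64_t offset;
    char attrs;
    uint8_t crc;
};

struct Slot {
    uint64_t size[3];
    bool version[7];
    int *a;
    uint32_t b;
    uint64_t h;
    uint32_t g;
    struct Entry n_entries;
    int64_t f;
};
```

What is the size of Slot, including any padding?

Entry: 0..1  signature  (1B, 1-aligned); 1..8  -- padding (7B); 8..16  offset  (8B, 8-aligned); 16..17  attrs  (1B, 1-aligned); 17..18  crc  (1B, 1-aligned); 18..24  -- tail padding (6B); sizeof = 24, alignof = 8
0..24  size  (24B, 8-aligned)
24..31  version  (7B, 1-aligned)
31..32  -- padding (1B)
32..40  a  (8B, 8-aligned)
40..44  b  (4B, 4-aligned)
44..48  -- padding (4B)
48..56  h  (8B, 8-aligned)
56..60  g  (4B, 4-aligned)
60..64  -- padding (4B)
64..88  n_entries  (24B, 8-aligned)
88..96  f  (8B, 8-aligned)
sizeof = 96, alignof = 8

96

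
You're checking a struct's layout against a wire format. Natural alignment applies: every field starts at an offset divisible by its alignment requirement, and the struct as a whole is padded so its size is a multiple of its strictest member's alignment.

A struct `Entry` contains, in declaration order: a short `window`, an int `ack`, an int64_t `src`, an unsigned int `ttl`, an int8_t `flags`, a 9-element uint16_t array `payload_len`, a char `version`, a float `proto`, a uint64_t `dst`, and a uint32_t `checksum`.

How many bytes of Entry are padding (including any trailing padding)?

@0: window [2B, align 2] → 2
+2 pad (align 4)
@4: ack [4B, align 4] → 8
@8: src [8B, align 8] → 16
@16: ttl [4B, align 4] → 20
@20: flags [1B, align 1] → 21
+1 pad (align 2)
@22: payload_len [18B, align 2] → 40
@40: version [1B, align 1] → 41
+3 pad (align 4)
@44: proto [4B, align 4] → 48
@48: dst [8B, align 8] → 56
@56: checksum [4B, align 4] → 60
+4 tail pad (align 8)
size 64, align 8
data bytes 54, size 64 → padding 10

10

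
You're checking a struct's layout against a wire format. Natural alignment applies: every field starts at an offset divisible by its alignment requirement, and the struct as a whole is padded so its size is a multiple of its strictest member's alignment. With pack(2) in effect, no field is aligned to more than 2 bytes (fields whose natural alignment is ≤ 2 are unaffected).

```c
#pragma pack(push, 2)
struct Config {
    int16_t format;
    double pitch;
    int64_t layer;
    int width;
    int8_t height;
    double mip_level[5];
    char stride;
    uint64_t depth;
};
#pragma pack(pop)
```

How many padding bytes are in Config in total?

format at 0 (size 2, align 2) → ends 2
pitch at 2 (size 8, align 2) → ends 10
layer at 10 (size 8, align 2) → ends 18
width at 18 (size 4, align 2) → ends 22
height at 22 (size 1, align 1) → ends 23
pad 1 to align 2 for mip_level
mip_level at 24 (size 40, align 2) → ends 64
stride at 64 (size 1, align 1) → ends 65
pad 1 to align 2 for depth
depth at 66 (size 8, align 2) → ends 74
total 74 bytes, alignment 2
data bytes 72, size 74 → padding 2

2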